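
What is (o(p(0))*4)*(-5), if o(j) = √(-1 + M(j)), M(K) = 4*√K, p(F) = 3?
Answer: -20*√(-1 + 4*√3) ≈ -48.696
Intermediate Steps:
o(j) = √(-1 + 4*√j)
(o(p(0))*4)*(-5) = (√(-1 + 4*√3)*4)*(-5) = (4*√(-1 + 4*√3))*(-5) = -20*√(-1 + 4*√3)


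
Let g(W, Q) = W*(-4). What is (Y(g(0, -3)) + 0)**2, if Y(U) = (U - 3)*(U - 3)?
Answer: 81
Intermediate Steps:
g(W, Q) = -4*W
Y(U) = (-3 + U)**2 (Y(U) = (-3 + U)*(-3 + U) = (-3 + U)**2)
(Y(g(0, -3)) + 0)**2 = ((-3 - 4*0)**2 + 0)**2 = ((-3 + 0)**2 + 0)**2 = ((-3)**2 + 0)**2 = (9 + 0)**2 = 9**2 = 81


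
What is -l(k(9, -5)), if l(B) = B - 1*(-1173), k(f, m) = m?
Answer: -1168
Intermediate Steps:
l(B) = 1173 + B (l(B) = B + 1173 = 1173 + B)
-l(k(9, -5)) = -(1173 - 5) = -1*1168 = -1168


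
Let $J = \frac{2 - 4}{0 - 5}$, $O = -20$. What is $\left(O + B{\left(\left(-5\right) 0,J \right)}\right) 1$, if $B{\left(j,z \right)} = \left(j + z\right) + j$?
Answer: $- \frac{98}{5} \approx -19.6$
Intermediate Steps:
$J = \frac{2}{5}$ ($J = - \frac{2}{-5} = \left(-2\right) \left(- \frac{1}{5}\right) = \frac{2}{5} \approx 0.4$)
$B{\left(j,z \right)} = z + 2 j$
$\left(O + B{\left(\left(-5\right) 0,J \right)}\right) 1 = \left(-20 + \left(\frac{2}{5} + 2 \left(\left(-5\right) 0\right)\right)\right) 1 = \left(-20 + \left(\frac{2}{5} + 2 \cdot 0\right)\right) 1 = \left(-20 + \left(\frac{2}{5} + 0\right)\right) 1 = \left(-20 + \frac{2}{5}\right) 1 = \left(- \frac{98}{5}\right) 1 = - \frac{98}{5}$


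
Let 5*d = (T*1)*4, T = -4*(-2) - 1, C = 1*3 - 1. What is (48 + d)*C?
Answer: 536/5 ≈ 107.20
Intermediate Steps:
C = 2 (C = 3 - 1 = 2)
T = 7 (T = 8 - 1 = 7)
d = 28/5 (d = ((7*1)*4)/5 = (7*4)/5 = (⅕)*28 = 28/5 ≈ 5.6000)
(48 + d)*C = (48 + 28/5)*2 = (268/5)*2 = 536/5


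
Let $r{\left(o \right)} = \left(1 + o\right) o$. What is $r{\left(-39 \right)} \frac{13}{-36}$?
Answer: $- \frac{3211}{6} \approx -535.17$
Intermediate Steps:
$r{\left(o \right)} = o \left(1 + o\right)$
$r{\left(-39 \right)} \frac{13}{-36} = - 39 \left(1 - 39\right) \frac{13}{-36} = \left(-39\right) \left(-38\right) 13 \left(- \frac{1}{36}\right) = 1482 \left(- \frac{13}{36}\right) = - \frac{3211}{6}$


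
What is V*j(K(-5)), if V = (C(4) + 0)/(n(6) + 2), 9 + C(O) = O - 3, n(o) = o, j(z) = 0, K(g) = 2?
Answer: 0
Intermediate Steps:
C(O) = -12 + O (C(O) = -9 + (O - 3) = -9 + (-3 + O) = -12 + O)
V = -1 (V = ((-12 + 4) + 0)/(6 + 2) = (-8 + 0)/8 = -8*⅛ = -1)
V*j(K(-5)) = -1*0 = 0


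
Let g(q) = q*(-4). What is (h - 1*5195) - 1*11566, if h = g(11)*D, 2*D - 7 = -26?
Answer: -16343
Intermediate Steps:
g(q) = -4*q
D = -19/2 (D = 7/2 + (½)*(-26) = 7/2 - 13 = -19/2 ≈ -9.5000)
h = 418 (h = -4*11*(-19/2) = -44*(-19/2) = 418)
(h - 1*5195) - 1*11566 = (418 - 1*5195) - 1*11566 = (418 - 5195) - 11566 = -4777 - 11566 = -16343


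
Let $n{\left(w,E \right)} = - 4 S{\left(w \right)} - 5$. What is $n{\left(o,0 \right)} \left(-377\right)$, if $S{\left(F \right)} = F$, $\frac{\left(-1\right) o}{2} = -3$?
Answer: $10933$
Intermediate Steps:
$o = 6$ ($o = \left(-2\right) \left(-3\right) = 6$)
$n{\left(w,E \right)} = -5 - 4 w$ ($n{\left(w,E \right)} = - 4 w - 5 = -5 - 4 w$)
$n{\left(o,0 \right)} \left(-377\right) = \left(-5 - 24\right) \left(-377\right) = \left(-29\right) \left(-377\right) = 10933$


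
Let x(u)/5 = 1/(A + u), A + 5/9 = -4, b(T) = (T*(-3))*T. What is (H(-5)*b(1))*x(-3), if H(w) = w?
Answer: -675/68 ≈ -9.9265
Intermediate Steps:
b(T) = -3*T² (b(T) = (-3*T)*T = -3*T²)
A = -41/9 (A = -5/9 - 4 = -41/9 ≈ -4.5556)
x(u) = 5/(-41/9 + u)
(H(-5)*b(1))*x(-3) = (-(-15)*1²)*(45/(-41 + 9*(-3))) = (-(-15))*(45/(-41 - 27)) = (-5*(-3))*(45/(-68)) = 15*(45*(-1/68)) = 15*(-45/68) = -675/68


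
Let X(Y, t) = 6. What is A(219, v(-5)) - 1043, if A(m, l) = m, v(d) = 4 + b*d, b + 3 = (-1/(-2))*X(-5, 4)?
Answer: -824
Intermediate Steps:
b = 0 (b = -3 - 1/(-2)*6 = -3 - 1*(-1/2)*6 = -3 + (1/2)*6 = -3 + 3 = 0)
v(d) = 4 (v(d) = 4 + 0*d = 4 + 0 = 4)
A(219, v(-5)) - 1043 = 219 - 1043 = -824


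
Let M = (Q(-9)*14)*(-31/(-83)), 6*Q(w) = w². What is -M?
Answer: -5859/83 ≈ -70.590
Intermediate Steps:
Q(w) = w²/6
M = 5859/83 (M = (((⅙)*(-9)²)*14)*(-31/(-83)) = (((⅙)*81)*14)*(-31*(-1/83)) = ((27/2)*14)*(31/83) = 189*(31/83) = 5859/83 ≈ 70.590)
-M = -1*5859/83 = -5859/83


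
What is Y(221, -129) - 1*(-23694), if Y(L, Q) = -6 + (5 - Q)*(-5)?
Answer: 23018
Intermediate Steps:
Y(L, Q) = -31 + 5*Q (Y(L, Q) = -6 + (-25 + 5*Q) = -31 + 5*Q)
Y(221, -129) - 1*(-23694) = (-31 + 5*(-129)) - 1*(-23694) = (-31 - 645) + 23694 = -676 + 23694 = 23018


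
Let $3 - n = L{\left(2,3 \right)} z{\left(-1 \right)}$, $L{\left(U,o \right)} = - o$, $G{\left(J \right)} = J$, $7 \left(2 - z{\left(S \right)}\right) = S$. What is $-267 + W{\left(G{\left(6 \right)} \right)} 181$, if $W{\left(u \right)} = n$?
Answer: $\frac{10077}{7} \approx 1439.6$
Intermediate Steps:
$z{\left(S \right)} = 2 - \frac{S}{7}$
$n = \frac{66}{7}$ ($n = 3 - \left(-1\right) 3 \left(2 - - \frac{1}{7}\right) = 3 - - 3 \left(2 + \frac{1}{7}\right) = 3 - \left(-3\right) \frac{15}{7} = 3 - - \frac{45}{7} = 3 + \frac{45}{7} = \frac{66}{7} \approx 9.4286$)
$W{\left(u \right)} = \frac{66}{7}$
$-267 + W{\left(G{\left(6 \right)} \right)} 181 = -267 + \frac{66}{7} \cdot 181 = -267 + \frac{11946}{7} = \frac{10077}{7}$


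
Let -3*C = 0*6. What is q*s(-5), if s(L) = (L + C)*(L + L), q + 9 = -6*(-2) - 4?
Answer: -50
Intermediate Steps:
C = 0 (C = -0*6 = -1/3*0 = 0)
q = -1 (q = -9 + (-6*(-2) - 4) = -9 + (12 - 4) = -9 + 8 = -1)
s(L) = 2*L**2 (s(L) = (L + 0)*(L + L) = L*(2*L) = 2*L**2)
q*s(-5) = -2*(-5)**2 = -2*25 = -1*50 = -50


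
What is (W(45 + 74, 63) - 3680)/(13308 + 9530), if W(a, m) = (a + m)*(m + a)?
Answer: 14722/11419 ≈ 1.2893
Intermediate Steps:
W(a, m) = (a + m)² (W(a, m) = (a + m)*(a + m) = (a + m)²)
(W(45 + 74, 63) - 3680)/(13308 + 9530) = (((45 + 74) + 63)² - 3680)/(13308 + 9530) = ((119 + 63)² - 3680)/22838 = (182² - 3680)*(1/22838) = (33124 - 3680)*(1/22838) = 29444*(1/22838) = 14722/11419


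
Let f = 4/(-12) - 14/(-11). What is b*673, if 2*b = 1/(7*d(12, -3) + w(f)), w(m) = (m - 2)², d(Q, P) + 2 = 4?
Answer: 732897/32942 ≈ 22.248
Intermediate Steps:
d(Q, P) = 2 (d(Q, P) = -2 + 4 = 2)
f = 31/33 (f = 4*(-1/12) - 14*(-1/11) = -⅓ + 14/11 = 31/33 ≈ 0.93939)
w(m) = (-2 + m)²
b = 1089/32942 (b = 1/(2*(7*2 + (-2 + 31/33)²)) = 1/(2*(14 + (-35/33)²)) = 1/(2*(14 + 1225/1089)) = 1/(2*(16471/1089)) = (½)*(1089/16471) = 1089/32942 ≈ 0.033058)
b*673 = (1089/32942)*673 = 732897/32942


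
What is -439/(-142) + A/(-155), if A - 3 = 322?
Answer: 4379/4402 ≈ 0.99477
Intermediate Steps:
A = 325 (A = 3 + 322 = 325)
-439/(-142) + A/(-155) = -439/(-142) + 325/(-155) = -439*(-1/142) + 325*(-1/155) = 439/142 - 65/31 = 4379/4402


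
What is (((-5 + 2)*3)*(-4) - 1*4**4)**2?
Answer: 48400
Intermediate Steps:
(((-5 + 2)*3)*(-4) - 1*4**4)**2 = (-3*3*(-4) - 1*256)**2 = (-9*(-4) - 256)**2 = (36 - 256)**2 = (-220)**2 = 48400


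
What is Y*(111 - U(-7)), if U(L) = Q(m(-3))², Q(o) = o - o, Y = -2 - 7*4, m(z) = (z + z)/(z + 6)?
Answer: -3330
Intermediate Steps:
m(z) = 2*z/(6 + z) (m(z) = (2*z)/(6 + z) = 2*z/(6 + z))
Y = -30 (Y = -2 - 28 = -30)
Q(o) = 0
U(L) = 0 (U(L) = 0² = 0)
Y*(111 - U(-7)) = -30*(111 - 1*0) = -30*(111 + 0) = -30*111 = -3330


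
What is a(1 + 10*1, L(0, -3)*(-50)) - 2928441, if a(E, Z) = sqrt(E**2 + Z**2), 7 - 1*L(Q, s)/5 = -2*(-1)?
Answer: -2928441 + sqrt(1562621) ≈ -2.9272e+6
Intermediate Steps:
L(Q, s) = 25 (L(Q, s) = 35 - (-10)*(-1) = 35 - 5*2 = 35 - 10 = 25)
a(1 + 10*1, L(0, -3)*(-50)) - 2928441 = sqrt((1 + 10*1)**2 + (25*(-50))**2) - 2928441 = sqrt((1 + 10)**2 + (-1250)**2) - 2928441 = sqrt(11**2 + 1562500) - 2928441 = sqrt(121 + 1562500) - 2928441 = sqrt(1562621) - 2928441 = -2928441 + sqrt(1562621)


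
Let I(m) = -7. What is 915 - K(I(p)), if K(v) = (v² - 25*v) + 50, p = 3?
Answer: 641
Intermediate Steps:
K(v) = 50 + v² - 25*v
915 - K(I(p)) = 915 - (50 + (-7)² - 25*(-7)) = 915 - (50 + 49 + 175) = 915 - 1*274 = 915 - 274 = 641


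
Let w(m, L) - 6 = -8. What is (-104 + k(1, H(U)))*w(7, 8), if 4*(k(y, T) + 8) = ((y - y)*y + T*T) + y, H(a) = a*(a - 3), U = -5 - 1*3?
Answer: -7297/2 ≈ -3648.5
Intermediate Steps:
w(m, L) = -2 (w(m, L) = 6 - 8 = -2)
U = -8 (U = -5 - 3 = -8)
H(a) = a*(-3 + a)
k(y, T) = -8 + y/4 + T²/4 (k(y, T) = -8 + (((y - y)*y + T*T) + y)/4 = -8 + ((0*y + T²) + y)/4 = -8 + ((0 + T²) + y)/4 = -8 + (T² + y)/4 = -8 + (y + T²)/4 = -8 + (y/4 + T²/4) = -8 + y/4 + T²/4)
(-104 + k(1, H(U)))*w(7, 8) = (-104 + (-8 + (¼)*1 + (-8*(-3 - 8))²/4))*(-2) = (-104 + (-8 + ¼ + (-8*(-11))²/4))*(-2) = (-104 + (-8 + ¼ + (¼)*88²))*(-2) = (-104 + (-8 + ¼ + (¼)*7744))*(-2) = (-104 + (-8 + ¼ + 1936))*(-2) = (-104 + 7713/4)*(-2) = (7297/4)*(-2) = -7297/2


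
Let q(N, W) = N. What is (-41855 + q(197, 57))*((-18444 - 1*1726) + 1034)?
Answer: 797167488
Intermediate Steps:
(-41855 + q(197, 57))*((-18444 - 1*1726) + 1034) = (-41855 + 197)*((-18444 - 1*1726) + 1034) = -41658*((-18444 - 1726) + 1034) = -41658*(-20170 + 1034) = -41658*(-19136) = 797167488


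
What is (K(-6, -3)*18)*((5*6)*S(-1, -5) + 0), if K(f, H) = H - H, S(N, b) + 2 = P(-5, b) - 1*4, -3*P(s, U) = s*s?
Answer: 0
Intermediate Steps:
P(s, U) = -s**2/3 (P(s, U) = -s*s/3 = -s**2/3)
S(N, b) = -43/3 (S(N, b) = -2 + (-1/3*(-5)**2 - 1*4) = -2 + (-1/3*25 - 4) = -2 + (-25/3 - 4) = -2 - 37/3 = -43/3)
K(f, H) = 0
(K(-6, -3)*18)*((5*6)*S(-1, -5) + 0) = (0*18)*((5*6)*(-43/3) + 0) = 0*(30*(-43/3) + 0) = 0*(-430 + 0) = 0*(-430) = 0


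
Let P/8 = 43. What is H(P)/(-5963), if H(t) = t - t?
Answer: 0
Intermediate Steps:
P = 344 (P = 8*43 = 344)
H(t) = 0
H(P)/(-5963) = 0/(-5963) = 0*(-1/5963) = 0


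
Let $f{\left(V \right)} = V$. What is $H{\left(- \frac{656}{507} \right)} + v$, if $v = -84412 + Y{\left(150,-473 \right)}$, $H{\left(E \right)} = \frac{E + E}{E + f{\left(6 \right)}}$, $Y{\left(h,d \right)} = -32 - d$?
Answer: $- \frac{100178059}{1193} \approx -83972.0$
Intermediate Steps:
$H{\left(E \right)} = \frac{2 E}{6 + E}$ ($H{\left(E \right)} = \frac{E + E}{E + 6} = \frac{2 E}{6 + E}$)
$v = -83971$ ($v = -84412 - -441 = -84412 + \left(-32 + 473\right) = -84412 + 441 = -83971$)
$H{\left(- \frac{656}{507} \right)} + v = \frac{2 \left(- \frac{656}{507}\right)}{6 - \frac{656}{507}} - 83971 = \frac{2 \left(\left(-656\right) \frac{1}{507}\right)}{6 - \frac{656}{507}} - 83971 = 2 \left(- \frac{656}{507}\right) \frac{1}{6 - \frac{656}{507}} - 83971 = 2 \left(- \frac{656}{507}\right) \frac{1}{\frac{2386}{507}} - 83971 = 2 \left(- \frac{656}{507}\right) \frac{507}{2386} - 83971 = - \frac{656}{1193} - 83971 = - \frac{100178059}{1193}$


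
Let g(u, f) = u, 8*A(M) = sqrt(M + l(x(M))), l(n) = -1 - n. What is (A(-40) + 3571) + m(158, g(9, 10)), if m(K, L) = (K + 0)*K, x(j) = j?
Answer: 28535 + I/8 ≈ 28535.0 + 0.125*I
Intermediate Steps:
A(M) = I/8 (A(M) = sqrt(M + (-1 - M))/8 = sqrt(-1)/8 = I/8)
m(K, L) = K**2 (m(K, L) = K*K = K**2)
(A(-40) + 3571) + m(158, g(9, 10)) = (I/8 + 3571) + 158**2 = (3571 + I/8) + 24964 = 28535 + I/8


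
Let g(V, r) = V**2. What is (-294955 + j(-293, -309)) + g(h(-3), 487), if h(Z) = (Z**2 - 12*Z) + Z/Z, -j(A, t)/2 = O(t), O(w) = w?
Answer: -292221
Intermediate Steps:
j(A, t) = -2*t
h(Z) = 1 + Z**2 - 12*Z (h(Z) = (Z**2 - 12*Z) + 1 = 1 + Z**2 - 12*Z)
(-294955 + j(-293, -309)) + g(h(-3), 487) = (-294955 - 2*(-309)) + (1 + (-3)**2 - 12*(-3))**2 = (-294955 + 618) + (1 + 9 + 36)**2 = -294337 + 46**2 = -294337 + 2116 = -292221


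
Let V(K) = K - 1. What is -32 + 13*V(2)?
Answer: -19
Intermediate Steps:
V(K) = -1 + K
-32 + 13*V(2) = -32 + 13*(-1 + 2) = -32 + 13*1 = -32 + 13 = -19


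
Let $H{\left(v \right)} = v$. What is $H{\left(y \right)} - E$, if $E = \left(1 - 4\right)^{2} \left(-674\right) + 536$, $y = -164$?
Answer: $5366$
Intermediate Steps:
$E = -5530$ ($E = \left(-3\right)^{2} \left(-674\right) + 536 = 9 \left(-674\right) + 536 = -6066 + 536 = -5530$)
$H{\left(y \right)} - E = -164 - -5530 = -164 + 5530 = 5366$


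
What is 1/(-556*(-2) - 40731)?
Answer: -1/39619 ≈ -2.5240e-5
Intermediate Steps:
1/(-556*(-2) - 40731) = 1/(1112 - 40731) = 1/(-39619) = -1/39619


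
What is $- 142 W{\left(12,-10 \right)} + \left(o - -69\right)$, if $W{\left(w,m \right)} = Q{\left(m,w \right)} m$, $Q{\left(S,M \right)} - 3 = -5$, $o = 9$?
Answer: $-2762$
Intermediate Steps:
$Q{\left(S,M \right)} = -2$ ($Q{\left(S,M \right)} = 3 - 5 = -2$)
$W{\left(w,m \right)} = - 2 m$
$- 142 W{\left(12,-10 \right)} + \left(o - -69\right) = - 142 \left(\left(-2\right) \left(-10\right)\right) + \left(9 - -69\right) = \left(-142\right) 20 + \left(9 + 69\right) = -2840 + 78 = -2762$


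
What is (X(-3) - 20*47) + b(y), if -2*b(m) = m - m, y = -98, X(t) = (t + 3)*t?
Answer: -940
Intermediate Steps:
X(t) = t*(3 + t) (X(t) = (3 + t)*t = t*(3 + t))
b(m) = 0 (b(m) = -(m - m)/2 = -½*0 = 0)
(X(-3) - 20*47) + b(y) = (-3*(3 - 3) - 20*47) + 0 = (-3*0 - 1*940) + 0 = (0 - 940) + 0 = -940 + 0 = -940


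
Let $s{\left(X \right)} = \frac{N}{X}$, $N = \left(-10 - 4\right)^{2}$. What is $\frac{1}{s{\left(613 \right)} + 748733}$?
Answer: $\frac{613}{458973525} \approx 1.3356 \cdot 10^{-6}$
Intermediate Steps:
$N = 196$ ($N = \left(-10 - 4\right)^{2} = \left(-14\right)^{2} = 196$)
$s{\left(X \right)} = \frac{196}{X}$
$\frac{1}{s{\left(613 \right)} + 748733} = \frac{1}{\frac{196}{613} + 748733} = \frac{1}{\frac{458973525}{613}} = \frac{613}{458973525}$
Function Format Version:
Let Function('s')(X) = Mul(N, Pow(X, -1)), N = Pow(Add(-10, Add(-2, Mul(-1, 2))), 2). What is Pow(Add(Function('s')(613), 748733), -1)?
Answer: Rational(613, 458973525) ≈ 1.3356e-6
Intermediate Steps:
N = 196 (N = Pow(Add(-10, Add(-2, -2)), 2) = Pow(Add(-10, -4), 2) = Pow(-14, 2) = 196)
Function('s')(X) = Mul(196, Pow(X, -1))
Pow(Add(Function('s')(613), 748733), -1) = Pow(Add(Mul(196, Pow(613, -1)), 748733), -1) = Pow(Add(Mul(196, Rational(1, 613)), 748733), -1) = Pow(Add(Rational(196, 613), 748733), -1) = Pow(Rational(458973525, 613), -1) = Rational(613, 458973525)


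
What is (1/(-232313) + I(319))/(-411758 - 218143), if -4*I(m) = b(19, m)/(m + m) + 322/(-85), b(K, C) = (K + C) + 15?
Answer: -40754684983/31742812714539960 ≈ -1.2839e-6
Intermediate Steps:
b(K, C) = 15 + C + K (b(K, C) = (C + K) + 15 = 15 + C + K)
I(m) = 161/170 - (34 + m)/(8*m) (I(m) = -((15 + m + 19)/(m + m) + 322/(-85))/4 = -((34 + m)/((2*m)) + 322*(-1/85))/4 = -((34 + m)*(1/(2*m)) - 322/85)/4 = -((34 + m)/(2*m) - 322/85)/4 = -(-322/85 + (34 + m)/(2*m))/4 = 161/170 - (34 + m)/(8*m))
(1/(-232313) + I(319))/(-411758 - 218143) = (1/(-232313) + (1/680)*(-2890 + 559*319)/319)/(-411758 - 218143) = (-1/232313 + (1/680)*(1/319)*(-2890 + 178321))/(-629901) = (-1/232313 + (1/680)*(1/319)*175431)*(-1/629901) = (-1/232313 + 175431/216920)*(-1/629901) = (40754684983/50393335960)*(-1/629901) = -40754684983/31742812714539960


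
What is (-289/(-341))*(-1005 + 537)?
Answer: -135252/341 ≈ -396.63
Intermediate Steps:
(-289/(-341))*(-1005 + 537) = -289*(-1/341)*(-468) = (289/341)*(-468) = -135252/341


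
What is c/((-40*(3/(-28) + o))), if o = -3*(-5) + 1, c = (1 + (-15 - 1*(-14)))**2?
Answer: 0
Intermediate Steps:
c = 0 (c = (1 + (-15 + 14))**2 = (1 - 1)**2 = 0**2 = 0)
o = 16 (o = 15 + 1 = 16)
c/((-40*(3/(-28) + o))) = 0/((-40*(3/(-28) + 16))) = 0/((-40*(3*(-1/28) + 16))) = 0/((-40*(-3/28 + 16))) = 0/((-40*445/28)) = 0/(-4450/7) = 0*(-7/4450) = 0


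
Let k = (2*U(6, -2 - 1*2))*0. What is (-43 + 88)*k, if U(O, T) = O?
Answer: 0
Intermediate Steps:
k = 0 (k = (2*6)*0 = 12*0 = 0)
(-43 + 88)*k = (-43 + 88)*0 = 45*0 = 0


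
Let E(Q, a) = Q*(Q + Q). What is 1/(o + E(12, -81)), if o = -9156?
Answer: -1/8868 ≈ -0.00011277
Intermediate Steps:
E(Q, a) = 2*Q² (E(Q, a) = Q*(2*Q) = 2*Q²)
1/(o + E(12, -81)) = 1/(-9156 + 2*12²) = 1/(-9156 + 2*144) = 1/(-9156 + 288) = 1/(-8868) = -1/8868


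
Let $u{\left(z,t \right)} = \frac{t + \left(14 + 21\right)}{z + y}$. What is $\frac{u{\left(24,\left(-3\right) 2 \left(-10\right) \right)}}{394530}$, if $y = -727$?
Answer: $- \frac{1}{2919522} \approx -3.4252 \cdot 10^{-7}$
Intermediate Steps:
$u{\left(z,t \right)} = \frac{35 + t}{-727 + z}$ ($u{\left(z,t \right)} = \frac{t + \left(14 + 21\right)}{z - 727} = \frac{t + 35}{-727 + z} = \frac{35 + t}{-727 + z}$)
$\frac{u{\left(24,\left(-3\right) 2 \left(-10\right) \right)}}{394530} = \frac{\frac{1}{-727 + 24} \left(35 + \left(-3\right) 2 \left(-10\right)\right)}{394530} = \frac{35 - -60}{-703} \cdot \frac{1}{394530} = - \frac{35 + 60}{703} \cdot \frac{1}{394530} = \left(- \frac{1}{703}\right) 95 \cdot \frac{1}{394530} = \left(- \frac{5}{37}\right) \frac{1}{394530} = - \frac{1}{2919522}$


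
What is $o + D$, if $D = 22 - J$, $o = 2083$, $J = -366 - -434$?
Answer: $2037$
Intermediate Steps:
$J = 68$ ($J = -366 + 434 = 68$)
$D = -46$ ($D = 22 - 68 = -46$)
$o + D = 2083 - 46 = 2037$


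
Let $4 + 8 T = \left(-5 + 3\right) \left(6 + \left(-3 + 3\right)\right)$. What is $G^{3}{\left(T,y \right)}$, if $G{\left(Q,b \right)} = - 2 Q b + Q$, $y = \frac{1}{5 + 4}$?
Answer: $- \frac{2744}{729} \approx -3.7641$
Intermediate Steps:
$y = \frac{1}{9} \approx 0.11111$
$T = -2$ ($T = - \frac{1}{2} + \frac{\left(-5 + 3\right) \left(6 + \left(-3 + 3\right)\right)}{8} = - \frac{1}{2} + \frac{\left(-2\right) \left(6 + 0\right)}{8} = - \frac{1}{2} + \frac{\left(-2\right) 6}{8} = - \frac{1}{2} + \frac{1}{8} \left(-12\right) = - \frac{1}{2} - \frac{3}{2} = -2$)
$G{\left(Q,b \right)} = Q - 2 Q b$ ($G{\left(Q,b \right)} = - 2 Q b + Q = Q - 2 Q b$)
$G^{3}{\left(T,y \right)} = \left(- 2 \left(1 - \frac{2}{9}\right)\right)^{3} = \left(\left(-2\right) \frac{7}{9}\right)^{3} = \left(- \frac{14}{9}\right)^{3} = - \frac{2744}{729}$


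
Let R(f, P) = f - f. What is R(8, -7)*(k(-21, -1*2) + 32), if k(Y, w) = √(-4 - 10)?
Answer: 0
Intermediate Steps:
k(Y, w) = I*√14 (k(Y, w) = √(-14) = I*√14)
R(f, P) = 0
R(8, -7)*(k(-21, -1*2) + 32) = 0*(I*√14 + 32) = 0*(32 + I*√14) = 0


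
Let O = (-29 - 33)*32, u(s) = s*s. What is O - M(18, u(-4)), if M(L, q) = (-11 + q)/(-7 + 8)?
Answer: -1989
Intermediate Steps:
u(s) = s²
O = -1984 (O = -62*32 = -1984)
M(L, q) = -11 + q (M(L, q) = (-11 + q)/1 = (-11 + q)*1 = -11 + q)
O - M(18, u(-4)) = -1984 - (-11 + (-4)²) = -1984 - (-11 + 16) = -1984 - 1*5 = -1984 - 5 = -1989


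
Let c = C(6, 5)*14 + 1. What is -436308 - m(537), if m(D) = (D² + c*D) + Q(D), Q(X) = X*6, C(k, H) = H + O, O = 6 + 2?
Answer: -826170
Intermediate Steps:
O = 8
C(k, H) = 8 + H (C(k, H) = H + 8 = 8 + H)
c = 183 (c = (8 + 5)*14 + 1 = 13*14 + 1 = 182 + 1 = 183)
Q(X) = 6*X
m(D) = D² + 189*D (m(D) = (D² + 183*D) + 6*D = D² + 189*D)
-436308 - m(537) = -436308 - 537*(189 + 537) = -436308 - 537*726 = -436308 - 1*389862 = -436308 - 389862 = -826170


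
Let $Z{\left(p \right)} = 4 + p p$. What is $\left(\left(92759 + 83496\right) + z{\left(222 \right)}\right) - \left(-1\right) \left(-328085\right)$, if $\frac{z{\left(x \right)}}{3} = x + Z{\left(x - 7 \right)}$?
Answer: $-12477$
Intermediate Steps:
$Z{\left(p \right)} = 4 + p^{2}$
$z{\left(x \right)} = 12 + 3 x + 3 \left(-7 + x\right)^{2}$ ($z{\left(x \right)} = 3 \left(x + \left(4 + \left(x - 7\right)^{2}\right)\right) = 3 \left(x + \left(4 + \left(-7 + x\right)^{2}\right)\right) = 3 \left(4 + x + \left(-7 + x\right)^{2}\right) = 12 + 3 x + 3 \left(-7 + x\right)^{2}$)
$\left(\left(92759 + 83496\right) + z{\left(222 \right)}\right) - \left(-1\right) \left(-328085\right) = \left(\left(92759 + 83496\right) + \left(12 + 3 \cdot 222 + 3 \left(-7 + 222\right)^{2}\right)\right) - \left(-1\right) \left(-328085\right) = \left(176255 + \left(12 + 666 + 3 \cdot 215^{2}\right)\right) - 328085 = \left(176255 + \left(12 + 666 + 3 \cdot 46225\right)\right) - 328085 = \left(176255 + \left(12 + 666 + 138675\right)\right) - 328085 = \left(176255 + 139353\right) - 328085 = 315608 - 328085 = -12477$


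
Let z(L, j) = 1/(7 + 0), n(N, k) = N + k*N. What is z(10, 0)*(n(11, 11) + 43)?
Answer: 25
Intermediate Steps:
n(N, k) = N + N*k
z(L, j) = ⅐ (z(L, j) = 1/7 = ⅐)
z(10, 0)*(n(11, 11) + 43) = (11*(1 + 11) + 43)/7 = (11*12 + 43)/7 = (132 + 43)/7 = (⅐)*175 = 25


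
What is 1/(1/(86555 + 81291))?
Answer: 167846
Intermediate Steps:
1/(1/(86555 + 81291)) = 1/(1/167846) = 167846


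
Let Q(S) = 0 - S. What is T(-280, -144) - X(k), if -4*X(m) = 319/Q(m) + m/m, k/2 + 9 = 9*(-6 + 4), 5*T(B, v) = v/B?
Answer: 69163/37800 ≈ 1.8297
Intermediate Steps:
T(B, v) = v/(5*B) (T(B, v) = (v/B)/5 = v/(5*B))
Q(S) = -S
k = -54 (k = -18 + 2*(9*(-6 + 4)) = -18 + 2*(9*(-2)) = -18 + 2*(-18) = -18 - 36 = -54)
X(m) = -1/4 + 319/(4*m) (X(m) = -(319/((-m)) + m/m)/4 = -(319*(-1/m) + 1)/4 = -(-319/m + 1)/4 = -(1 - 319/m)/4 = -1/4 + 319/(4*m))
T(-280, -144) - X(k) = (1/5)*(-144)/(-280) - (319 - 1*(-54))/(4*(-54)) = (1/5)*(-144)*(-1/280) - (-1)*(319 + 54)/(4*54) = 18/175 - (-1)*373/(4*54) = 18/175 - 1*(-373/216) = 18/175 + 373/216 = 69163/37800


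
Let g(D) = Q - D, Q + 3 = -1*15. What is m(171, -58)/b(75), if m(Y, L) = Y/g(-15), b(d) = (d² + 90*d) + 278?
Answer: -57/12653 ≈ -0.0045049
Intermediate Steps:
Q = -18 (Q = -3 - 1*15 = -3 - 15 = -18)
g(D) = -18 - D
b(d) = 278 + d² + 90*d
m(Y, L) = -Y/3 (m(Y, L) = Y/(-18 - 1*(-15)) = Y/(-18 + 15) = Y/(-3) = Y*(-⅓) = -Y/3)
m(171, -58)/b(75) = (-⅓*171)/(278 + 75² + 90*75) = -57/(278 + 5625 + 6750) = -57/12653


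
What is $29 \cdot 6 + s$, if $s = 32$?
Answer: $206$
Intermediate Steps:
$29 \cdot 6 + s = 29 \cdot 6 + 32 = 174 + 32 = 206$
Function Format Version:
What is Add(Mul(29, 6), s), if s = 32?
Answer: 206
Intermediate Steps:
Add(Mul(29, 6), s) = Add(Mul(29, 6), 32) = Add(174, 32) = 206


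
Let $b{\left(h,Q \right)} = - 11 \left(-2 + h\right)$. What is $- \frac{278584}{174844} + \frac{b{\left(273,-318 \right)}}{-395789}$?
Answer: $- \frac{27434818203}{17300332979} \approx -1.5858$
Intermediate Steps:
$b{\left(h,Q \right)} = 22 - 11 h$
$- \frac{278584}{174844} + \frac{b{\left(273,-318 \right)}}{-395789} = - \frac{278584}{174844} + \frac{22 - 3003}{-395789} = \left(-278584\right) \frac{1}{174844} + \left(22 - 3003\right) \left(- \frac{1}{395789}\right) = - \frac{69646}{43711} - - \frac{2981}{395789} = - \frac{69646}{43711} + \frac{2981}{395789} = - \frac{27434818203}{17300332979}$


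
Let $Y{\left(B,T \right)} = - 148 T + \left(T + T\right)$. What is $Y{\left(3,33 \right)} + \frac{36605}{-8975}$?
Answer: $- \frac{8655631}{1795} \approx -4822.1$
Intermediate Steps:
$Y{\left(B,T \right)} = - 146 T$ ($Y{\left(B,T \right)} = - 148 T + 2 T = - 146 T$)
$Y{\left(3,33 \right)} + \frac{36605}{-8975} = \left(-146\right) 33 + \frac{36605}{-8975} = -4818 + 36605 \left(- \frac{1}{8975}\right) = -4818 - \frac{7321}{1795} = - \frac{8655631}{1795}$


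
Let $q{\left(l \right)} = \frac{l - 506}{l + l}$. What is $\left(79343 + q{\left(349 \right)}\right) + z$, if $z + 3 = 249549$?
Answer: $\frac{229564365}{698} \approx 3.2889 \cdot 10^{5}$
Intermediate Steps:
$z = 249546$ ($z = -3 + 249549 = 249546$)
$q{\left(l \right)} = \frac{-506 + l}{2 l}$
$\left(79343 + q{\left(349 \right)}\right) + z = \left(79343 + \frac{-506 + 349}{2 \cdot 349}\right) + 249546 = \left(79343 + \frac{1}{2} \cdot \frac{1}{349} \left(-157\right)\right) + 249546 = \left(79343 - \frac{157}{698}\right) + 249546 = \frac{55381257}{698} + 249546 = \frac{229564365}{698}$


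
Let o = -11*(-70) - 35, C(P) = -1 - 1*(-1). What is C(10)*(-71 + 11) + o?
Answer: 735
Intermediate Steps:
C(P) = 0 (C(P) = -1 + 1 = 0)
o = 735 (o = 770 - 35 = 735)
C(10)*(-71 + 11) + o = 0*(-71 + 11) + 735 = 0*(-60) + 735 = 0 + 735 = 735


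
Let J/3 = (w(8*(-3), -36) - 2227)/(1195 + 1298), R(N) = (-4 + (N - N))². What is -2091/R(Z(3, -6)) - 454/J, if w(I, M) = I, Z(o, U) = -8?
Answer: 1329543/36016 ≈ 36.915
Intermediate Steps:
R(N) = 16 (R(N) = (-4 + 0)² = (-4)² = 16)
J = -2251/831 (J = 3*((8*(-3) - 2227)/(1195 + 1298)) = 3*((-24 - 2227)/2493) = 3*(-2251*1/2493) = 3*(-2251/2493) = -2251/831 ≈ -2.7088)
-2091/R(Z(3, -6)) - 454/J = -2091/16 - 454/(-2251/831) = -2091*1/16 - 454*(-831/2251) = -2091/16 + 377274/2251 = 1329543/36016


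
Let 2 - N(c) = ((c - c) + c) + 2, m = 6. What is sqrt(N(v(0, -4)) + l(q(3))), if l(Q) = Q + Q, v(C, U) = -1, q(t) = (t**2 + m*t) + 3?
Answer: sqrt(61) ≈ 7.8102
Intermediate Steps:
q(t) = 3 + t**2 + 6*t (q(t) = (t**2 + 6*t) + 3 = 3 + t**2 + 6*t)
N(c) = -c (N(c) = 2 - (((c - c) + c) + 2) = 2 - ((0 + c) + 2) = 2 - (c + 2) = 2 - (2 + c) = 2 + (-2 - c) = -c)
l(Q) = 2*Q
sqrt(N(v(0, -4)) + l(q(3))) = sqrt(-1*(-1) + 2*(3 + 3**2 + 6*3)) = sqrt(1 + 2*(3 + 9 + 18)) = sqrt(1 + 2*30) = sqrt(1 + 60) = sqrt(61)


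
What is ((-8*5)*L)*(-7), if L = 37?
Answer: 10360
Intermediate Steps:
((-8*5)*L)*(-7) = (-8*5*37)*(-7) = -40*37*(-7) = -1480*(-7) = 10360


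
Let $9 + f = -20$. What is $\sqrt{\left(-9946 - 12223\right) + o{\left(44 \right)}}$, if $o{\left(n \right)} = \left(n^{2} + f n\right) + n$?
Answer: $9 i \sqrt{265} \approx 146.51 i$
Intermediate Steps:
$f = -29$ ($f = -9 - 20 = -29$)
$o{\left(n \right)} = n^{2} - 28 n$ ($o{\left(n \right)} = \left(n^{2} - 29 n\right) + n = n^{2} - 28 n$)
$\sqrt{\left(-9946 - 12223\right) + o{\left(44 \right)}} = \sqrt{\left(-9946 - 12223\right) + 44 \left(-28 + 44\right)} = \sqrt{\left(-9946 - 12223\right) + 44 \cdot 16} = \sqrt{-22169 + 704} = \sqrt{-21465} = 9 i \sqrt{265}$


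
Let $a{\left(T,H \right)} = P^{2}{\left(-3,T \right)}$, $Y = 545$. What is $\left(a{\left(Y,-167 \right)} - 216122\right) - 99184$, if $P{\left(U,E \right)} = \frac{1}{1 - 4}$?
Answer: $- \frac{2837753}{9} \approx -3.1531 \cdot 10^{5}$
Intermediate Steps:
$P{\left(U,E \right)} = - \frac{1}{3}$ ($P{\left(U,E \right)} = \frac{1}{-3} = - \frac{1}{3}$)
$a{\left(T,H \right)} = \frac{1}{9}$ ($a{\left(T,H \right)} = \left(- \frac{1}{3}\right)^{2} = \frac{1}{9}$)
$\left(a{\left(Y,-167 \right)} - 216122\right) - 99184 = \left(\frac{1}{9} - 216122\right) - 99184 = - \frac{1945097}{9} - 99184 = - \frac{2837753}{9}$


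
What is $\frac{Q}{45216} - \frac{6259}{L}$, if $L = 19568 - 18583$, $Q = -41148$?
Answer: $- \frac{8987159}{1237160} \approx -7.2643$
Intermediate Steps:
$L = 985$
$\frac{Q}{45216} - \frac{6259}{L} = - \frac{41148}{45216} - \frac{6259}{985} = \left(-41148\right) \frac{1}{45216} - \frac{6259}{985} = - \frac{1143}{1256} - \frac{6259}{985} = - \frac{8987159}{1237160}$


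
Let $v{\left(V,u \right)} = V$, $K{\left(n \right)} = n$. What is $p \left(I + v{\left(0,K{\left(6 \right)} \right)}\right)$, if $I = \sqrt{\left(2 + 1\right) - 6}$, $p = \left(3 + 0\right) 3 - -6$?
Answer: $15 i \sqrt{3} \approx 25.981 i$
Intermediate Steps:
$p = 15$ ($p = 3 \cdot 3 + 6 = 9 + 6 = 15$)
$I = i \sqrt{3}$ ($I = \sqrt{3 - 6} = \sqrt{-3} = i \sqrt{3} \approx 1.732 i$)
$p \left(I + v{\left(0,K{\left(6 \right)} \right)}\right) = 15 \left(i \sqrt{3} + 0\right) = 15 i \sqrt{3}$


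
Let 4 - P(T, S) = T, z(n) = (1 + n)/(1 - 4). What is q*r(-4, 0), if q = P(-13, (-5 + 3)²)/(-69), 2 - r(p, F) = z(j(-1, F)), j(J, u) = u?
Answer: -119/207 ≈ -0.57488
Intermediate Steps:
z(n) = -⅓ - n/3 (z(n) = (1 + n)/(-3) = (1 + n)*(-⅓) = -⅓ - n/3)
r(p, F) = 7/3 + F/3 (r(p, F) = 2 - (-⅓ - F/3) = 2 + (⅓ + F/3) = 7/3 + F/3)
P(T, S) = 4 - T
q = -17/69 (q = (4 - 1*(-13))/(-69) = (4 + 13)*(-1/69) = 17*(-1/69) = -17/69 ≈ -0.24638)
q*r(-4, 0) = -17*(7/3 + (⅓)*0)/69 = -17*(7/3 + 0)/69 = -17/69*7/3 = -119/207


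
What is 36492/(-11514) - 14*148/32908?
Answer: -2685824/830927 ≈ -3.2323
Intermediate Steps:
36492/(-11514) - 14*148/32908 = 36492*(-1/11514) - 2072*1/32908 = -6082/1919 - 518/8227 = -2685824/830927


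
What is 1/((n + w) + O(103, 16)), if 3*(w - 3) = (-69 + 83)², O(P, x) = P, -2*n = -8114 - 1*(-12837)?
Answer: -6/13141 ≈ -0.00045659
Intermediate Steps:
n = -4723/2 (n = -(-8114 - 1*(-12837))/2 = -(-8114 + 12837)/2 = -½*4723 = -4723/2 ≈ -2361.5)
w = 205/3 (w = 3 + (-69 + 83)²/3 = 3 + (⅓)*14² = 3 + (⅓)*196 = 3 + 196/3 = 205/3 ≈ 68.333)
1/((n + w) + O(103, 16)) = 1/((-4723/2 + 205/3) + 103) = 1/(-13759/6 + 103) = 1/(-13141/6) = -6/13141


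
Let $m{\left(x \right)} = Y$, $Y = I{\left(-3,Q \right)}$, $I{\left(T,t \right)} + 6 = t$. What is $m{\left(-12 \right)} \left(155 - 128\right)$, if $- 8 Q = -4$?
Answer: $- \frac{297}{2} \approx -148.5$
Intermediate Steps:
$Q = \frac{1}{2}$ ($Q = \left(- \frac{1}{8}\right) \left(-4\right) = \frac{1}{2} \approx 0.5$)
$I{\left(T,t \right)} = -6 + t$
$Y = - \frac{11}{2}$ ($Y = -6 + \frac{1}{2} = - \frac{11}{2} \approx -5.5$)
$m{\left(x \right)} = - \frac{11}{2}$
$m{\left(-12 \right)} \left(155 - 128\right) = - \frac{11 \left(155 - 128\right)}{2} = \left(- \frac{11}{2}\right) 27 = - \frac{297}{2}$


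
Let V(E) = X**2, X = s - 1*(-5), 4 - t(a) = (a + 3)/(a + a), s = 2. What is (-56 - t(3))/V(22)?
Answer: -59/49 ≈ -1.2041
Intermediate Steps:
t(a) = 4 - (3 + a)/(2*a) (t(a) = 4 - (a + 3)/(a + a) = 4 - (3 + a)/(2*a))
X = 7 (X = 2 - 1*(-5) = 2 + 5 = 7)
V(E) = 49 (V(E) = 7**2 = 49)
(-56 - t(3))/V(22) = (-56 - (-3 + 7*3)/(2*3))/49 = (-56 - (-3 + 21)/(2*3))*(1/49) = (-56 - 18/(2*3))*(1/49) = (-56 - 1*3)*(1/49) = (-56 - 3)*(1/49) = -59*1/49 = -59/49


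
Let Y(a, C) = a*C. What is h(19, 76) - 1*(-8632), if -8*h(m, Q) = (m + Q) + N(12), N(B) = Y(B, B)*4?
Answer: 68385/8 ≈ 8548.1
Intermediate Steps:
Y(a, C) = C*a
N(B) = 4*B**2 (N(B) = (B*B)*4 = B**2*4 = 4*B**2)
h(m, Q) = -72 - Q/8 - m/8 (h(m, Q) = -((m + Q) + 4*12**2)/8 = -((Q + m) + 4*144)/8 = -((Q + m) + 576)/8 = -(576 + Q + m)/8 = -72 - Q/8 - m/8)
h(19, 76) - 1*(-8632) = (-72 - 1/8*76 - 1/8*19) - 1*(-8632) = (-72 - 19/2 - 19/8) + 8632 = -671/8 + 8632 = 68385/8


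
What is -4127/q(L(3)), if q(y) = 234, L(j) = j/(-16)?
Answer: -4127/234 ≈ -17.637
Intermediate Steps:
L(j) = -j/16 (L(j) = j*(-1/16) = -j/16)
-4127/q(L(3)) = -4127/234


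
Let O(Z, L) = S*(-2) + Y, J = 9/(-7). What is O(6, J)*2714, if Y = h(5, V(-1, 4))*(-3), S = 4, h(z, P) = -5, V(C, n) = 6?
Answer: 18998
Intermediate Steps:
J = -9/7 (J = 9*(-1/7) = -9/7 ≈ -1.2857)
Y = 15 (Y = -5*(-3) = 15)
O(Z, L) = 7 (O(Z, L) = 4*(-2) + 15 = -8 + 15 = 7)
O(6, J)*2714 = 7*2714 = 18998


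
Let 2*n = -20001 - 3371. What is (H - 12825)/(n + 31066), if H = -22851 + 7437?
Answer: -9413/6460 ≈ -1.4571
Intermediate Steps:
H = -15414
n = -11686 (n = (-20001 - 3371)/2 = (1/2)*(-23372) = -11686)
(H - 12825)/(n + 31066) = (-15414 - 12825)/(-11686 + 31066) = -28239/19380 = -28239*1/19380 = -9413/6460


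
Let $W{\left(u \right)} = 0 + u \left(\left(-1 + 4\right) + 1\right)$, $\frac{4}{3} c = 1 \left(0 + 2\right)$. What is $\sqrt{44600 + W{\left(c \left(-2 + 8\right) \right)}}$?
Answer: $2 \sqrt{11159} \approx 211.27$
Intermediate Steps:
$c = \frac{3}{2}$ ($c = \frac{3 \cdot 1 \left(0 + 2\right)}{4} = \frac{3 \cdot 1 \cdot 2}{4} = \frac{3}{4} \cdot 2 = \frac{3}{2} \approx 1.5$)
$W{\left(u \right)} = 4 u$ ($W{\left(u \right)} = 0 + u \left(3 + 1\right) = 0 + u 4 = 0 + 4 u = 4 u$)
$\sqrt{44600 + W{\left(c \left(-2 + 8\right) \right)}} = \sqrt{44600 + 4 \frac{3 \left(-2 + 8\right)}{2}} = \sqrt{44600 + 4 \cdot \frac{3}{2} \cdot 6} = \sqrt{44600 + 4 \cdot 9} = \sqrt{44600 + 36} = \sqrt{44636} = 2 \sqrt{11159}$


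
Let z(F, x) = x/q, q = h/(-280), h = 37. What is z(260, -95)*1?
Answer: 26600/37 ≈ 718.92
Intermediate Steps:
q = -37/280 (q = 37/(-280) = 37*(-1/280) = -37/280 ≈ -0.13214)
z(F, x) = -280*x/37 (z(F, x) = x/(-37/280) = x*(-280/37) = -280*x/37)
z(260, -95)*1 = -280/37*(-95)*1 = (26600/37)*1 = 26600/37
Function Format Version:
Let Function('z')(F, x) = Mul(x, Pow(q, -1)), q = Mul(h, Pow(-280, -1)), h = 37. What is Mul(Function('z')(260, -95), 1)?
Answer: Rational(26600, 37) ≈ 718.92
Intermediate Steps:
q = Rational(-37, 280) (q = Mul(37, Pow(-280, -1)) = Mul(37, Rational(-1, 280)) = Rational(-37, 280) ≈ -0.13214)
Function('z')(F, x) = Mul(Rational(-280, 37), x) (Function('z')(F, x) = Mul(x, Pow(Rational(-37, 280), -1)) = Mul(x, Rational(-280, 37)) = Mul(Rational(-280, 37), x))
Mul(Function('z')(260, -95), 1) = Mul(Mul(Rational(-280, 37), -95), 1) = Mul(Rational(26600, 37), 1) = Rational(26600, 37)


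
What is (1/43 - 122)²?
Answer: 27510025/1849 ≈ 14878.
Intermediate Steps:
(1/43 - 122)² = (-5245/43)² = 27510025/1849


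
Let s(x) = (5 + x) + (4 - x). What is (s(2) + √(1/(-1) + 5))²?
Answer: 121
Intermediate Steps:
s(x) = 9
(s(2) + √(1/(-1) + 5))² = (9 + √(1/(-1) + 5))² = (9 + √(-1 + 5))² = (9 + √4)² = (9 + 2)² = 11² = 121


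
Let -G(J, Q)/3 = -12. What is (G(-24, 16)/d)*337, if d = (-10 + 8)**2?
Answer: 3033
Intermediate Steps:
G(J, Q) = 36 (G(J, Q) = -3*(-12) = 36)
d = 4 (d = (-2)**2 = 4)
(G(-24, 16)/d)*337 = (36/4)*337 = (36*(1/4))*337 = 9*337 = 3033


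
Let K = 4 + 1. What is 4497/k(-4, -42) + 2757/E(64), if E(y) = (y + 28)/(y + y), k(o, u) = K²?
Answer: 2309031/575 ≈ 4015.7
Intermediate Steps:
K = 5
k(o, u) = 25 (k(o, u) = 5² = 25)
E(y) = (28 + y)/(2*y) (E(y) = (28 + y)/((2*y)) = (28 + y)*(1/(2*y)) = (28 + y)/(2*y))
4497/k(-4, -42) + 2757/E(64) = 4497/25 + 2757/(((½)*(28 + 64)/64)) = 4497*(1/25) + 2757/(((½)*(1/64)*92)) = 4497/25 + 2757/(23/32) = 4497/25 + 2757*(32/23) = 4497/25 + 88224/23 = 2309031/575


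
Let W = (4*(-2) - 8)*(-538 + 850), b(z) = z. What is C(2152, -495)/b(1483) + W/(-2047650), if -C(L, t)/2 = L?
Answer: -1467613744/506110825 ≈ -2.8998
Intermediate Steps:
C(L, t) = -2*L
W = -4992 (W = (-8 - 8)*312 = -16*312 = -4992)
C(2152, -495)/b(1483) + W/(-2047650) = -2*2152/1483 - 4992/(-2047650) = -4304*1/1483 - 4992*(-1/2047650) = -4304/1483 + 832/341275 = -1467613744/506110825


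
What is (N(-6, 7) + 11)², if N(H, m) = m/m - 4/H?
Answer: 1444/9 ≈ 160.44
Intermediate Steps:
N(H, m) = 1 - 4/H
(N(-6, 7) + 11)² = ((-4 - 6)/(-6) + 11)² = (-⅙*(-10) + 11)² = (5/3 + 11)² = (38/3)² = 1444/9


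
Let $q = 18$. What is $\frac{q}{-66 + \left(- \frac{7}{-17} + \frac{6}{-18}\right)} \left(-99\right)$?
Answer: $\frac{45441}{1681} \approx 27.032$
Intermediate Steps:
$\frac{q}{-66 + \left(- \frac{7}{-17} + \frac{6}{-18}\right)} \left(-99\right) = \frac{18}{-66 + \left(- \frac{7}{-17} + \frac{6}{-18}\right)} \left(-99\right) = \frac{18}{-66 + \left(\left(-7\right) \left(- \frac{1}{17}\right) + 6 \left(- \frac{1}{18}\right)\right)} \left(-99\right) = \frac{18}{-66 + \left(\frac{7}{17} - \frac{1}{3}\right)} \left(-99\right) = \frac{18}{-66 + \frac{4}{51}} \left(-99\right) = \frac{18}{- \frac{3362}{51}} \left(-99\right) = 18 \left(- \frac{51}{3362}\right) \left(-99\right) = \left(- \frac{459}{1681}\right) \left(-99\right) = \frac{45441}{1681}$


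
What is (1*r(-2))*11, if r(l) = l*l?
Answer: 44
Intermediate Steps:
r(l) = l²
(1*r(-2))*11 = (1*(-2)²)*11 = (1*4)*11 = 4*11 = 44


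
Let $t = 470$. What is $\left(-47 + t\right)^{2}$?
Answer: $178929$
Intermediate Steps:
$\left(-47 + t\right)^{2} = \left(-47 + 470\right)^{2} = 423^{2} = 178929$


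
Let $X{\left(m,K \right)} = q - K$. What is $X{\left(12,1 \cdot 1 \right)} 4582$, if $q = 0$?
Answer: $-4582$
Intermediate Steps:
$X{\left(m,K \right)} = - K$ ($X{\left(m,K \right)} = 0 - K = - K$)
$X{\left(12,1 \cdot 1 \right)} 4582 = - 1 \cdot 1 \cdot 4582 = \left(-1\right) 1 \cdot 4582 = \left(-1\right) 4582 = -4582$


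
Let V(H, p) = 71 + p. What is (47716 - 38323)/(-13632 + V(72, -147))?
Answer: -9393/13708 ≈ -0.68522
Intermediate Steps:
(47716 - 38323)/(-13632 + V(72, -147)) = (47716 - 38323)/(-13632 + (71 - 147)) = 9393/(-13632 - 76) = 9393/(-13708) = 9393*(-1/13708) = -9393/13708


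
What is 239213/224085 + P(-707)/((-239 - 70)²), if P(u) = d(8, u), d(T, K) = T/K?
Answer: 5382695933197/5042290979565 ≈ 1.0675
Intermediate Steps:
P(u) = 8/u
239213/224085 + P(-707)/((-239 - 70)²) = 239213/224085 + (8/(-707))/((-239 - 70)²) = 239213*(1/224085) + (8*(-1/707))/((-309)²) = 239213/224085 - 8/707/95481 = 239213/224085 - 8/707*1/95481 = 239213/224085 - 8/67505067 = 5382695933197/5042290979565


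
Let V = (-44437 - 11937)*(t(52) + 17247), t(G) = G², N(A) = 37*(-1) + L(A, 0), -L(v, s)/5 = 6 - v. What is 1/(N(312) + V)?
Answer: -1/1124716181 ≈ -8.8911e-10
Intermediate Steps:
L(v, s) = -30 + 5*v (L(v, s) = -5*(6 - v) = -30 + 5*v)
N(A) = -67 + 5*A (N(A) = 37*(-1) + (-30 + 5*A) = -37 + (-30 + 5*A) = -67 + 5*A)
V = -1124717674 (V = (-44437 - 11937)*(52² + 17247) = -56374*(2704 + 17247) = -56374*19951 = -1124717674)
1/(N(312) + V) = 1/((-67 + 5*312) - 1124717674) = 1/((-67 + 1560) - 1124717674) = 1/(1493 - 1124717674) = 1/(-1124716181) = -1/1124716181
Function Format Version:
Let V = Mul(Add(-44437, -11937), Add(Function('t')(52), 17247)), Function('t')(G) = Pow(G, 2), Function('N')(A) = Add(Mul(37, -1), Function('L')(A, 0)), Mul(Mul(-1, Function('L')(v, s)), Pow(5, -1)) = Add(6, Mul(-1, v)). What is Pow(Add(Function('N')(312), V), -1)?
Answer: Rational(-1, 1124716181) ≈ -8.8911e-10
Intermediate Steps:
Function('L')(v, s) = Add(-30, Mul(5, v)) (Function('L')(v, s) = Mul(-5, Add(6, Mul(-1, v))) = Add(-30, Mul(5, v)))
Function('N')(A) = Add(-67, Mul(5, A)) (Function('N')(A) = Add(Mul(37, -1), Add(-30, Mul(5, A))) = Add(-37, Add(-30, Mul(5, A))) = Add(-67, Mul(5, A)))
V = -1124717674 (V = Mul(Add(-44437, -11937), Add(Pow(52, 2), 17247)) = Mul(-56374, Add(2704, 17247)) = Mul(-56374, 19951) = -1124717674)
Pow(Add(Function('N')(312), V), -1) = Pow(Add(Add(-67, Mul(5, 312)), -1124717674), -1) = Pow(Add(Add(-67, 1560), -1124717674), -1) = Pow(Add(1493, -1124717674), -1) = Pow(-1124716181, -1) = Rational(-1, 1124716181)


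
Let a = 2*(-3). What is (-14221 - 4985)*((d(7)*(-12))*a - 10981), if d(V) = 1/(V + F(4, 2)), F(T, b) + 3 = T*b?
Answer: 210785850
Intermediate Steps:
F(T, b) = -3 + T*b
d(V) = 1/(5 + V) (d(V) = 1/(V + (-3 + 4*2)) = 1/(V + (-3 + 8)) = 1/(V + 5) = 1/(5 + V))
a = -6
(-14221 - 4985)*((d(7)*(-12))*a - 10981) = (-14221 - 4985)*((-12/(5 + 7))*(-6) - 10981) = -19206*((-12/12)*(-6) - 10981) = -19206*(((1/12)*(-12))*(-6) - 10981) = -19206*(-1*(-6) - 10981) = -19206*(6 - 10981) = -19206*(-10975) = 210785850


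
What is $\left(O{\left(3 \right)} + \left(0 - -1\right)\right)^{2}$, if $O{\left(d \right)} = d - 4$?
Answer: $0$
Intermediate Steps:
$O{\left(d \right)} = -4 + d$
$\left(O{\left(3 \right)} + \left(0 - -1\right)\right)^{2} = \left(\left(-4 + 3\right) + \left(0 - -1\right)\right)^{2} = \left(-1 + \left(0 + 1\right)\right)^{2} = \left(-1 + 1\right)^{2} = 0^{2} = 0$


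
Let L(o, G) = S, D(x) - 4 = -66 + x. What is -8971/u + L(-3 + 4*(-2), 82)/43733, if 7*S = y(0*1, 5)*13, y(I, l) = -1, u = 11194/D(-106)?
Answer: 230689228123/1713415207 ≈ 134.64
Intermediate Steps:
D(x) = -62 + x (D(x) = 4 + (-66 + x) = -62 + x)
u = -5597/84 (u = 11194/(-62 - 106) = 11194/(-168) = 11194*(-1/168) = -5597/84 ≈ -66.631)
S = -13/7 (S = (-1*13)/7 = (⅐)*(-13) = -13/7 ≈ -1.8571)
L(o, G) = -13/7
-8971/u + L(-3 + 4*(-2), 82)/43733 = -8971/(-5597/84) - 13/7/43733 = -8971*(-84/5597) - 13/7*1/43733 = 753564/5597 - 13/306131 = 230689228123/1713415207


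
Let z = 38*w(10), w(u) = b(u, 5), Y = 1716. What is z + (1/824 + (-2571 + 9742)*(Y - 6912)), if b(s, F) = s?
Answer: -30702352063/824 ≈ -3.7260e+7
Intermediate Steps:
w(u) = u
z = 380 (z = 38*10 = 380)
z + (1/824 + (-2571 + 9742)*(Y - 6912)) = 380 + (1/824 + (-2571 + 9742)*(1716 - 6912)) = 380 + (1/824 + 7171*(-5196)) = 380 + (1/824 - 37260516) = 380 - 30702665183/824 = -30702352063/824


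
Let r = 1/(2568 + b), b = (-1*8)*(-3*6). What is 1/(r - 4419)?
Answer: -2712/11984327 ≈ -0.00022630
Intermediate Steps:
b = 144 (b = -8*(-18) = 144)
r = 1/2712 (r = 1/(2568 + 144) = 1/2712 ≈ 0.00036873)
1/(r - 4419) = 1/(1/2712 - 4419) = 1/(-11984327/2712) = -2712/11984327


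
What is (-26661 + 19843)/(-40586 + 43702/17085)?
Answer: 58242765/346684054 ≈ 0.16800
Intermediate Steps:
(-26661 + 19843)/(-40586 + 43702/17085) = -6818/(-40586 + 43702*(1/17085)) = -6818/(-40586 + 43702/17085) = -6818/(-693368108/17085) = -6818*(-17085/693368108) = 58242765/346684054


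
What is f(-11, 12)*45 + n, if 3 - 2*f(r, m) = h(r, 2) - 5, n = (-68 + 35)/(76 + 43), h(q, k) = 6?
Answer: 5322/119 ≈ 44.723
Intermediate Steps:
n = -33/119 ≈ -0.27731
f(r, m) = 1 (f(r, m) = 3/2 - (6 - 5)/2 = 3/2 - ½*1 = 3/2 - ½ = 1)
f(-11, 12)*45 + n = 1*45 - 33/119 = 45 - 33/119 = 5322/119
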